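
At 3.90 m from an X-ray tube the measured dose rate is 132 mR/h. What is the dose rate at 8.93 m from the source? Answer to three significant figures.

25.2 mR/h

Using I₁d₁² = I₂d₂², scaling from 3.90 m to 8.93 m:
132 × (3.90/8.93)² = 132 × 0.1907 = 25.17 mR/h.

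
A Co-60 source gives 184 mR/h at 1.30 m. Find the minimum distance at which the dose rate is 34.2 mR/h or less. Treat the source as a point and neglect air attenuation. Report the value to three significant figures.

3.02 m

By the inverse-square law, d₂ = d₁·√(I₁/I₂).
I₁/I₂ = 184/34.2 = 5.380, so d₂ = 1.30 × √5.380 = 3.015 m.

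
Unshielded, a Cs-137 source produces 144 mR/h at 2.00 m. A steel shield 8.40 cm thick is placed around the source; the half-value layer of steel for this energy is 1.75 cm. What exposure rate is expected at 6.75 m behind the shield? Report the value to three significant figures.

Distance alone: (2.00/6.75)² = 0.08779, so 144 × 0.08779 = 12.64 mR/h.
Shield: 8.40/1.75 = 4.800 half-value layers → attenuation 2^(−4.800) = 0.03590.
Combined: 12.64 × 0.03590 = 0.4538 mR/h.

0.454 mR/h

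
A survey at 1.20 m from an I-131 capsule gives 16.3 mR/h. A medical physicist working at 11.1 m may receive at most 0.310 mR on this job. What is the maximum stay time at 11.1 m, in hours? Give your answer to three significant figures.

1.63 h

Since intensity falls as 1/r², rate at 11.1 m:
16.3 × (1.20/11.1)² = 16.3 × 0.01169 = 0.1905 mR/h.
Stay time = 0.310 mR ÷ 0.1905 mR/h = 1.627 h.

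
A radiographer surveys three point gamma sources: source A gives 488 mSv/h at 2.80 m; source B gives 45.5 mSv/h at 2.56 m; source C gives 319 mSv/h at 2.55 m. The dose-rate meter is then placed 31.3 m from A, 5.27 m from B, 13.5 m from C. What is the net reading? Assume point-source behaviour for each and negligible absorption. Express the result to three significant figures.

By superposition, sum each source's inverse-square contribution:
A: 488 × (2.80/31.3)² = 3.905 mSv/h
B: 45.5 × (2.56/5.27)² = 10.74 mSv/h
C: 319 × (2.55/13.5)² = 11.38 mSv/h
Total = 3.905 + 10.74 + 11.38 = 26.03 mSv/h.

26.0 mSv/h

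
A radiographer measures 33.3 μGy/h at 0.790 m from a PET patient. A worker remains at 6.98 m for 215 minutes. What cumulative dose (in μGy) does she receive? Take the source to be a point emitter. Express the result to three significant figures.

Using I₁d₁² = I₂d₂², rate at 6.98 m:
(0.790/6.98)² = 0.01281, so 33.3 × 0.01281 = 0.4266 μGy/h.
Dose = rate × time = 0.4266 μGy/h × 3.583 h = 1.529 μGy.

1.53 μGy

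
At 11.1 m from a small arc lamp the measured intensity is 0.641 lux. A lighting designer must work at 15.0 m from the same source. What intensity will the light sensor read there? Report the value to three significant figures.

0.351 lux

Intensity scales as (d₁/d₂)², so scaling from 11.1 m to 15.0 m:
(11.1/15.0)² = 0.5476, so 0.641 × 0.5476 = 0.3510 lux.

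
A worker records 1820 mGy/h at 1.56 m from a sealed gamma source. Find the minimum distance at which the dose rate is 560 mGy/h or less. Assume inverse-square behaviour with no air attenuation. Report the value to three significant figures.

By the inverse-square law, d₂ = d₁·√(I₁/I₂).
I₁/I₂ = 1820/560 = 3.250, so d₂ = 1.56 × √3.250 = 2.812 m.

2.81 m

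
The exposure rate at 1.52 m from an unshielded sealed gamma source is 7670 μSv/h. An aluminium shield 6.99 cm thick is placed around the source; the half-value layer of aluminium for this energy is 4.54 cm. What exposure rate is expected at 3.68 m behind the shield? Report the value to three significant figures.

Distance alone: (1.52/3.68)² = 0.1706, so 7670 × 0.1706 = 1309 μSv/h.
Shield: 6.99/4.54 = 1.540 half-value layers → attenuation 2^(−1.540) = 0.3439.
Combined: 1309 × 0.3439 = 450.2 μSv/h.

450 μSv/h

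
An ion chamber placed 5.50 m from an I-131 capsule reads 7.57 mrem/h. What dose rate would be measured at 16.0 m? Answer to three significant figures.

Applying the 1/r² law, scaling from 5.50 m to 16.0 m:
(5.50/16.0)² = 0.1182, so 7.57 × 0.1182 = 0.8948 mrem/h.

0.895 mrem/h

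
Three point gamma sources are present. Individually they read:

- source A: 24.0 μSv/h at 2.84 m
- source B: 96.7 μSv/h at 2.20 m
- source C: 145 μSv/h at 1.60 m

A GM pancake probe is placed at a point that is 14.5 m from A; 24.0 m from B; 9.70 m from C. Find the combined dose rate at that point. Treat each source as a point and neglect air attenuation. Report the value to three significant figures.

Each source contributes Iᵢ·(dᵢ/rᵢ)²; contributions add.
A: 24.0 × (2.84/14.5)² = 0.9207 μSv/h
B: 96.7 × (2.20/24.0)² = 0.8125 μSv/h
C: 145 × (1.60/9.70)² = 3.945 μSv/h
Total = 0.9207 + 0.8125 + 3.945 = 5.678 μSv/h.

5.68 μSv/h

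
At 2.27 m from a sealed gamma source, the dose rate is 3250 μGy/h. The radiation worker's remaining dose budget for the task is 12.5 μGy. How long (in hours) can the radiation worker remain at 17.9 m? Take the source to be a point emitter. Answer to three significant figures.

Since intensity falls as 1/r², rate at 17.9 m:
(2.27/17.9)² = 0.01608, so 3250 × 0.01608 = 52.26 μGy/h.
Stay time = 12.5 μGy ÷ 52.26 μGy/h = 0.2392 h.

0.239 h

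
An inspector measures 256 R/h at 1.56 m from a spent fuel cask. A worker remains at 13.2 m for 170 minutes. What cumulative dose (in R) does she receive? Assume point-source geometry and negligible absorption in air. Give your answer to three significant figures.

10.1 R

Since intensity falls as 1/r², rate at 13.2 m:
256 × (1.56/13.2)² = 256 × 0.01397 = 3.576 R/h.
Dose = rate × time = 3.576 R/h × 2.833 h = 10.13 R.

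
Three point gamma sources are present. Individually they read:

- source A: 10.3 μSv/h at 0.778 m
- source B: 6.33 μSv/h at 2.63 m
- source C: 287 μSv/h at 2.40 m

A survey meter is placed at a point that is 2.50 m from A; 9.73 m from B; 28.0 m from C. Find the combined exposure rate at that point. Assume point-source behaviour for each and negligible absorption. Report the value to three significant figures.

3.57 μSv/h

By superposition, sum each source's inverse-square contribution:
A: 10.3 × (0.778/2.50)² = 0.9975 μSv/h
B: 6.33 × (2.63/9.73)² = 0.4625 μSv/h
C: 287 × (2.40/28.0)² = 2.109 μSv/h
Total = 0.9975 + 0.4625 + 2.109 = 3.569 μSv/h.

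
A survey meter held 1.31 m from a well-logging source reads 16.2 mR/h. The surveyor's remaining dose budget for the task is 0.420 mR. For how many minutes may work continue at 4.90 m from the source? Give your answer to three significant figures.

Since intensity falls as 1/r², rate at 4.90 m:
(1.31/4.90)² = 0.07147, so 16.2 × 0.07147 = 1.158 mR/h.
Stay time = 0.420 mR ÷ 1.158 mR/h = 0.3627 h = 21.76 min.

21.8 min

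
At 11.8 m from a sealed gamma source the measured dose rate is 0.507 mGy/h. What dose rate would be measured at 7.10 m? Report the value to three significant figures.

1.40 mGy/h

Using I₁d₁² = I₂d₂², scaling from 11.8 m to 7.10 m:
(11.8/7.10)² = 2.762, so 0.507 × 2.762 = 1.400 mGy/h.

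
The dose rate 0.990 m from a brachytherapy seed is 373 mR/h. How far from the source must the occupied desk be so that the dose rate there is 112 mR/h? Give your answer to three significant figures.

1.81 m

By the inverse-square law, d₂ = d₁·√(I₁/I₂).
I₁/I₂ = 373/112 = 3.330, so d₂ = 0.990 × √3.330 = 1.807 m.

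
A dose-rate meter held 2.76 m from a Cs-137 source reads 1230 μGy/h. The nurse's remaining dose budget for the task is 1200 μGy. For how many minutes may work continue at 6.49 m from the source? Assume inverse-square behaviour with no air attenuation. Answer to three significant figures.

By the inverse-square law, rate at 6.49 m:
1230 × (2.76/6.49)² = 1230 × 0.1809 = 222.5 μGy/h.
Stay time = 1200 μGy ÷ 222.5 μGy/h = 5.393 h = 323.6 min.

324 min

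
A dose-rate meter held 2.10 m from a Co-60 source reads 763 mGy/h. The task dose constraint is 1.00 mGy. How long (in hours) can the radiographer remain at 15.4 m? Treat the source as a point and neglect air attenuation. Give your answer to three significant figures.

By the inverse-square law, rate at 15.4 m:
(2.10/15.4)² = 0.01860, so 763 × 0.01860 = 14.19 mGy/h.
Stay time = 1.00 mGy ÷ 14.19 mGy/h = 0.07047 h.

0.0705 h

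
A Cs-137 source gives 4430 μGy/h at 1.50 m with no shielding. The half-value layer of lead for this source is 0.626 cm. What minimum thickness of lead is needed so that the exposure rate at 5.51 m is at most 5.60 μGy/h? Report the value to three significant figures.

At 5.51 m, distance alone gives (1.50/5.51)² = 0.07411, so 4430 × 0.07411 = 328.3 μGy/h.
Further attenuation needed: 328.3/5.60 = 58.63.
n = log₂(58.63) = 5.874 half-value layers.
Thickness = 5.874 × 0.626 cm = 3.677 cm.

3.68 cm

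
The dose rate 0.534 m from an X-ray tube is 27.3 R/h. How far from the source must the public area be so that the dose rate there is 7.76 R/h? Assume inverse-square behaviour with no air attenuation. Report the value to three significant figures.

Since intensity falls as 1/r², d₂ = d₁·√(I₁/I₂).
I₁/I₂ = 27.3/7.76 = 3.518, so d₂ = 0.534 × √3.518 = 1.002 m.

1.00 m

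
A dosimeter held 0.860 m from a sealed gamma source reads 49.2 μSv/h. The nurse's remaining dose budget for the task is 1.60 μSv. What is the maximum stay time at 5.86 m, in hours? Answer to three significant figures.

Since intensity falls as 1/r², rate at 5.86 m:
(0.860/5.86)² = 0.02154, so 49.2 × 0.02154 = 1.060 μSv/h.
Stay time = 1.60 μSv ÷ 1.060 μSv/h = 1.509 h.

1.51 h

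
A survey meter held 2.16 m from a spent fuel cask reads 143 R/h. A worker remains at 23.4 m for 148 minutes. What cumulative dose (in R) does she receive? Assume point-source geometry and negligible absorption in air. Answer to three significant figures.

3.01 R

Since intensity falls as 1/r², rate at 23.4 m:
(2.16/23.4)² = 0.008521, so 143 × 0.008521 = 1.219 R/h.
Dose = rate × time = 1.219 R/h × 2.467 h = 3.007 R.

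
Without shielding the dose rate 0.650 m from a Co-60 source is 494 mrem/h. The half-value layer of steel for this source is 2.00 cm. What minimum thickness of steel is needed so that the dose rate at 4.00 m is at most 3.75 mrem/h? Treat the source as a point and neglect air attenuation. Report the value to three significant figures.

3.60 cm

At 4.00 m, distance alone gives (0.650/4.00)² = 0.02641, so 494 × 0.02641 = 13.05 mrem/h.
Further attenuation needed: 13.05/3.75 = 3.480.
n = log₂(3.480) = 1.799 half-value layers.
Thickness = 1.799 × 2.00 cm = 3.598 cm.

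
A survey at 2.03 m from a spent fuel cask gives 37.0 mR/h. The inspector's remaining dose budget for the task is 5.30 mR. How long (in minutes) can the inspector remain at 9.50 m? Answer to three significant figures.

188 min

Using I₁d₁² = I₂d₂², rate at 9.50 m:
37.0 × (2.03/9.50)² = 37.0 × 0.04566 = 1.689 mR/h.
Stay time = 5.30 mR ÷ 1.689 mR/h = 3.138 h = 188.3 min.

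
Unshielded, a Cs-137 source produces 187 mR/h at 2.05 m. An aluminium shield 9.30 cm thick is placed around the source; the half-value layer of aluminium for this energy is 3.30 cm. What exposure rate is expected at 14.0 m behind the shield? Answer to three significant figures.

0.569 mR/h

Distance alone: (2.05/14.0)² = 0.02144, so 187 × 0.02144 = 4.009 mR/h.
Shield: 9.30/3.30 = 2.818 half-value layers → attenuation 2^(−2.818) = 0.1418.
Combined: 4.009 × 0.1418 = 0.5685 mR/h.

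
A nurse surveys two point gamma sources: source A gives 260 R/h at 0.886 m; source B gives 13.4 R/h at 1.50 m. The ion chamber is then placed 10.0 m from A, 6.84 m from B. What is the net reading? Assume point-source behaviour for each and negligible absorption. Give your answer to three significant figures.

By superposition, sum each source's inverse-square contribution:
A: 260 × (0.886/10.0)² = 2.041 R/h
B: 13.4 × (1.50/6.84)² = 0.6444 R/h
Total = 2.041 + 0.6444 = 2.685 R/h.

2.69 R/h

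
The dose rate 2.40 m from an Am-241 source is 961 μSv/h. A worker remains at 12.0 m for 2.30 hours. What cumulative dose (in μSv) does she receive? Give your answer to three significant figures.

88.4 μSv

By the inverse-square law, rate at 12.0 m:
(2.40/12.0)² = 0.04000, so 961 × 0.04000 = 38.44 μSv/h.
Dose = rate × time = 38.44 μSv/h × 2.300 h = 88.41 μSv.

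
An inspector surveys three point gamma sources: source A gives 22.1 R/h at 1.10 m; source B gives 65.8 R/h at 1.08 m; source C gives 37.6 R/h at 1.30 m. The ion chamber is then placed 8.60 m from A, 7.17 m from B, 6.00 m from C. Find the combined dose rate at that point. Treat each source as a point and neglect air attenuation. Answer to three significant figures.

3.62 R/h

By superposition, sum each source's inverse-square contribution:
A: 22.1 × (1.10/8.60)² = 0.3616 R/h
B: 65.8 × (1.08/7.17)² = 1.493 R/h
C: 37.6 × (1.30/6.00)² = 1.765 R/h
Total = 0.3616 + 1.493 + 1.765 = 3.620 R/h.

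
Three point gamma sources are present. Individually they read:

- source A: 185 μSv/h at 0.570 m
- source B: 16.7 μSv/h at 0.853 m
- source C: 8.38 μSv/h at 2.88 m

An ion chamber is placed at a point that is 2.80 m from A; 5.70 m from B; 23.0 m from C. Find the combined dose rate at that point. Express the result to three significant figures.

8.17 μSv/h

By superposition, sum each source's inverse-square contribution:
A: 185 × (0.570/2.80)² = 7.667 μSv/h
B: 16.7 × (0.853/5.70)² = 0.3740 μSv/h
C: 8.38 × (2.88/23.0)² = 0.1314 μSv/h
Total = 7.667 + 0.3740 + 0.1314 = 8.172 μSv/h.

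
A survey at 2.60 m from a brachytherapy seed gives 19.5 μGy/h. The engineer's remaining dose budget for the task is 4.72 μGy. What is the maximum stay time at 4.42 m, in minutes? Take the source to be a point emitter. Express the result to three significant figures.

42.0 min

Using I₁d₁² = I₂d₂², rate at 4.42 m:
(2.60/4.42)² = 0.3460, so 19.5 × 0.3460 = 6.747 μGy/h.
Stay time = 4.72 μGy ÷ 6.747 μGy/h = 0.6996 h = 41.98 min.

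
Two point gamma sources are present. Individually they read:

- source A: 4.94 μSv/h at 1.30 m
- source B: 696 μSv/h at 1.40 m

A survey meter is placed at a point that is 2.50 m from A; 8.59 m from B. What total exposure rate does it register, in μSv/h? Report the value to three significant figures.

19.8 μSv/h

By superposition, sum each source's inverse-square contribution:
A: 4.94 × (1.30/2.50)² = 1.336 μSv/h
B: 696 × (1.40/8.59)² = 18.49 μSv/h
Total = 1.336 + 18.49 = 19.83 μSv/h.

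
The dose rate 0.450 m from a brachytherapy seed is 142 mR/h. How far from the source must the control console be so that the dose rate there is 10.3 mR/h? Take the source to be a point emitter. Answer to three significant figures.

1.67 m

Intensity scales as (d₁/d₂)², so d₂ = d₁·√(I₁/I₂).
I₁/I₂ = 142/10.3 = 13.79, so d₂ = 0.450 × √13.79 = 1.671 m.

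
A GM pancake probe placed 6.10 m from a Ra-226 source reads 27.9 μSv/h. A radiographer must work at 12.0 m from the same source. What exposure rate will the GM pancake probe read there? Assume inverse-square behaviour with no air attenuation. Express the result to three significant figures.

7.21 μSv/h

By the inverse-square law, scaling from 6.10 m to 12.0 m:
(6.10/12.0)² = 0.2584, so 27.9 × 0.2584 = 7.209 μSv/h.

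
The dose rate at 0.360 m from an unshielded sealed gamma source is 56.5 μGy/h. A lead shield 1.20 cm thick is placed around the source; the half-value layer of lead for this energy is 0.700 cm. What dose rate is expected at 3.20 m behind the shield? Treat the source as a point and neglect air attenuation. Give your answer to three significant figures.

0.218 μGy/h

Distance alone: 56.5 × (0.360/3.20)² = 56.5 × 0.01266 = 0.7153 μGy/h.
Shield: 1.20/0.700 = 1.714 half-value layers → attenuation 2^(−1.714) = 0.3048.
Combined: 0.7153 × 0.3048 = 0.2180 μGy/h.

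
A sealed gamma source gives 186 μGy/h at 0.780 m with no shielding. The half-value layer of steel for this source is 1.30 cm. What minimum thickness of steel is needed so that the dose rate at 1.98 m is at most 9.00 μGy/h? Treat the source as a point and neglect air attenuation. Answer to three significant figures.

At 1.98 m, distance alone gives (0.780/1.98)² = 0.1552, so 186 × 0.1552 = 28.87 μGy/h.
Further attenuation needed: 28.87/9.00 = 3.208.
n = log₂(3.208) = 1.682 half-value layers.
Thickness = 1.682 × 1.30 cm = 2.187 cm.

2.19 cm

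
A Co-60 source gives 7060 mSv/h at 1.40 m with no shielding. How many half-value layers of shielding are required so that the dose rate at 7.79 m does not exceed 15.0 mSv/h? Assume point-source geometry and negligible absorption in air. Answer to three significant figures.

At 7.79 m, distance alone gives 7060 × (1.40/7.79)² = 7060 × 0.03230 = 228.0 mSv/h.
Further attenuation needed: 228.0/15.0 = 15.20.
n = log₂(15.20) = 3.926 half-value layers.

3.93 half-value layers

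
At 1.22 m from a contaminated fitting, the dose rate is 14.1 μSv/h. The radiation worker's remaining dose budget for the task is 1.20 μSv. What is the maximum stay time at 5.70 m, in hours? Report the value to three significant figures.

Using I₁d₁² = I₂d₂², rate at 5.70 m:
(1.22/5.70)² = 0.04581, so 14.1 × 0.04581 = 0.6459 μSv/h.
Stay time = 1.20 μSv ÷ 0.6459 μSv/h = 1.858 h.

1.86 h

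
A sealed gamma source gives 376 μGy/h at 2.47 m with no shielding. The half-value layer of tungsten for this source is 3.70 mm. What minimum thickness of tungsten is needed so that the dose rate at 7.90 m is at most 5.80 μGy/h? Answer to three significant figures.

9.86 mm

At 7.90 m, distance alone gives (2.47/7.90)² = 0.09776, so 376 × 0.09776 = 36.76 μGy/h.
Further attenuation needed: 36.76/5.80 = 6.338.
n = log₂(6.338) = 2.664 half-value layers.
Thickness = 2.664 × 3.70 mm = 9.857 mm.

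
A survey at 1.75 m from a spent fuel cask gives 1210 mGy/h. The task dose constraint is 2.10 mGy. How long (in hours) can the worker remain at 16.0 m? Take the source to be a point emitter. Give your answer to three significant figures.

Since intensity falls as 1/r², rate at 16.0 m:
1210 × (1.75/16.0)² = 1210 × 0.01196 = 14.47 mGy/h.
Stay time = 2.10 mGy ÷ 14.47 mGy/h = 0.1451 h.

0.145 h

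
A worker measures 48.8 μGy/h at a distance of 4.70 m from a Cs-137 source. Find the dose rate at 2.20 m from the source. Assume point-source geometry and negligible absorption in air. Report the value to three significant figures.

Intensity scales as (d₁/d₂)², so the rate at 2.20 m is
(4.70/2.20)² = 4.564, so 48.8 × 4.564 = 222.7 μGy/h.

223 μGy/h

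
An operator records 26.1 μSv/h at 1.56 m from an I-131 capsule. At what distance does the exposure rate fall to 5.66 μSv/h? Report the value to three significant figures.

3.35 m

By the inverse-square law, d₂ = d₁·√(I₁/I₂).
I₁/I₂ = 26.1/5.66 = 4.611, so d₂ = 1.56 × √4.611 = 3.350 m.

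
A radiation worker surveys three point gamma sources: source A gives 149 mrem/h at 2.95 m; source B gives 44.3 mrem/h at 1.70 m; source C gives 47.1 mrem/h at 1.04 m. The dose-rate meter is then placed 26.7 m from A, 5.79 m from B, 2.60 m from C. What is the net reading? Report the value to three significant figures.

By superposition, sum each source's inverse-square contribution:
A: 149 × (2.95/26.7)² = 1.819 mrem/h
B: 44.3 × (1.70/5.79)² = 3.819 mrem/h
C: 47.1 × (1.04/2.60)² = 7.536 mrem/h
Total = 1.819 + 3.819 + 7.536 = 13.17 mrem/h.

13.2 mrem/h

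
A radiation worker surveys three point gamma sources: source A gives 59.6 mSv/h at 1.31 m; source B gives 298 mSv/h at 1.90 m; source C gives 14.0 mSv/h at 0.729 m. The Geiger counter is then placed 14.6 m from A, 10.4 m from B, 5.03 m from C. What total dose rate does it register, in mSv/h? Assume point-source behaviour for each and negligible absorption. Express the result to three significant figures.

Each source contributes Iᵢ·(dᵢ/rᵢ)²; contributions add.
A: 59.6 × (1.31/14.6)² = 0.4798 mSv/h
B: 298 × (1.90/10.4)² = 9.946 mSv/h
C: 14.0 × (0.729/5.03)² = 0.2941 mSv/h
Total = 0.4798 + 9.946 + 0.2941 = 10.72 mSv/h.

10.7 mSv/h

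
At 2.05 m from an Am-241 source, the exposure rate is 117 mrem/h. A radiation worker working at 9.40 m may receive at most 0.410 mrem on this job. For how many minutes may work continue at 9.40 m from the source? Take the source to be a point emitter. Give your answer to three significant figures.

Since intensity falls as 1/r², rate at 9.40 m:
117 × (2.05/9.40)² = 117 × 0.04756 = 5.565 mrem/h.
Stay time = 0.410 mrem ÷ 5.565 mrem/h = 0.07367 h = 4.420 min.

4.42 min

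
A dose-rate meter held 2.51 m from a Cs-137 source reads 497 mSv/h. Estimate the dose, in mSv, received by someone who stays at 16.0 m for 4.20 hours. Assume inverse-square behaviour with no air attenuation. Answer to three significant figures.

51.4 mSv

By the inverse-square law, rate at 16.0 m:
(2.51/16.0)² = 0.02461, so 497 × 0.02461 = 12.23 mSv/h.
Dose = rate × time = 12.23 mSv/h × 4.200 h = 51.37 mSv.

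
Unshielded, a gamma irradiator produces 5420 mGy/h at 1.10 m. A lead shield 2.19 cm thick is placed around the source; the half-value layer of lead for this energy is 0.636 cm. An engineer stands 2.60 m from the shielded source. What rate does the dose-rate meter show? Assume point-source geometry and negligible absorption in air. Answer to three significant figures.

Distance alone: 5420 × (1.10/2.60)² = 5420 × 0.1790 = 970.2 mGy/h.
Shield: 2.19/0.636 = 3.443 half-value layers → attenuation 2^(−3.443) = 0.09195.
Combined: 970.2 × 0.09195 = 89.21 mGy/h.

89.2 mGy/h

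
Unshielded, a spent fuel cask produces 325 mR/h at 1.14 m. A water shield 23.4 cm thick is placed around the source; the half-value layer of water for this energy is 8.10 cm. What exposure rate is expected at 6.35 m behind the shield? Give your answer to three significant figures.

Distance alone: (1.14/6.35)² = 0.03223, so 325 × 0.03223 = 10.47 mR/h.
Shield: 23.4/8.10 = 2.889 half-value layers → attenuation 2^(−2.889) = 0.1350.
Combined: 10.47 × 0.1350 = 1.413 mR/h.

1.41 mR/h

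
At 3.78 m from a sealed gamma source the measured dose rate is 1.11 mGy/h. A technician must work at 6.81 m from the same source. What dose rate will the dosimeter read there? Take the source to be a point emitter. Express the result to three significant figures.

Since intensity falls as 1/r², scaling from 3.78 m to 6.81 m:
(3.78/6.81)² = 0.3081, so 1.11 × 0.3081 = 0.3420 mGy/h.

0.342 mGy/h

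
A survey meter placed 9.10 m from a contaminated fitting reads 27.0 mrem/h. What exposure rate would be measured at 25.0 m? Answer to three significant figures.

By the inverse-square law, scaling from 9.10 m to 25.0 m:
27.0 × (9.10/25.0)² = 27.0 × 0.1325 = 3.578 mrem/h.

3.58 mrem/h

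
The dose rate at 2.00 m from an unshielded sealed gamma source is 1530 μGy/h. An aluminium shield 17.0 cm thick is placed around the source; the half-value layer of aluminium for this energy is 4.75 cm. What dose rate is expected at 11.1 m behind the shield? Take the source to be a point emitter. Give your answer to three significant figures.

Distance alone: 1530 × (2.00/11.1)² = 1530 × 0.03246 = 49.66 μGy/h.
Shield: 17.0/4.75 = 3.579 half-value layers → attenuation 2^(−3.579) = 0.08368.
Combined: 49.66 × 0.08368 = 4.156 μGy/h.

4.16 μGy/h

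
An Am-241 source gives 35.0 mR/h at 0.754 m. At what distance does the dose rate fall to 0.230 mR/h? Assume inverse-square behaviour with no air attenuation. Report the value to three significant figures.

Using I₁d₁² = I₂d₂², d₂ = d₁·√(I₁/I₂).
I₁/I₂ = 35.0/0.230 = 152.2, so d₂ = 0.754 × √152.2 = 9.302 m.

9.30 m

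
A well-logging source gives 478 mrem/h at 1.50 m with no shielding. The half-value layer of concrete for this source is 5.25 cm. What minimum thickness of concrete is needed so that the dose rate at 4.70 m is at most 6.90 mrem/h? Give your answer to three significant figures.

At 4.70 m, distance alone gives (1.50/4.70)² = 0.1019, so 478 × 0.1019 = 48.71 mrem/h.
Further attenuation needed: 48.71/6.90 = 7.059.
n = log₂(7.059) = 2.819 half-value layers.
Thickness = 2.819 × 5.25 cm = 14.80 cm.

14.8 cm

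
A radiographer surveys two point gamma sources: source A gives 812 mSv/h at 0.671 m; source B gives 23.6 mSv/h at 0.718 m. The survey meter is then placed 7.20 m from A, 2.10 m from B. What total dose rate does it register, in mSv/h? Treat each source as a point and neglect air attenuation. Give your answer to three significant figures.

Each source contributes Iᵢ·(dᵢ/rᵢ)²; contributions add.
A: 812 × (0.671/7.20)² = 7.052 mSv/h
B: 23.6 × (0.718/2.10)² = 2.759 mSv/h
Total = 7.052 + 2.759 = 9.811 mSv/h.

9.81 mSv/h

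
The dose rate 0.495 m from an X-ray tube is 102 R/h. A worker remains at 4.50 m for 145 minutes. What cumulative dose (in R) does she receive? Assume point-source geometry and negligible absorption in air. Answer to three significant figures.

By the inverse-square law, rate at 4.50 m:
(0.495/4.50)² = 0.01210, so 102 × 0.01210 = 1.234 R/h.
Dose = rate × time = 1.234 R/h × 2.417 h = 2.983 R.

2.98 R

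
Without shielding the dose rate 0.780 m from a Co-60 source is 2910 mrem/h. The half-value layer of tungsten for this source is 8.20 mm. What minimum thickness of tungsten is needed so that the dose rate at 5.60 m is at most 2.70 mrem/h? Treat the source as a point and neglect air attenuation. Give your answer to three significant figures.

At 5.60 m, distance alone gives (0.780/5.60)² = 0.01940, so 2910 × 0.01940 = 56.45 mrem/h.
Further attenuation needed: 56.45/2.70 = 20.91.
n = log₂(20.91) = 4.386 half-value layers.
Thickness = 4.386 × 8.20 mm = 35.97 mm.

36.0 mm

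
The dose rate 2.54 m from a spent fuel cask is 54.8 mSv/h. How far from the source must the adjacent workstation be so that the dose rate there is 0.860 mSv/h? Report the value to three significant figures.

20.3 m

Intensity scales as (d₁/d₂)², so d₂ = d₁·√(I₁/I₂).
I₁/I₂ = 54.8/0.860 = 63.72, so d₂ = 2.54 × √63.72 = 20.28 m.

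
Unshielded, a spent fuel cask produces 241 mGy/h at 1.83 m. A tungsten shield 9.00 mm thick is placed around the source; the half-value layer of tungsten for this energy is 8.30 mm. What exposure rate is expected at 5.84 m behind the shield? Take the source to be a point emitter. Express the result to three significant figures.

11.2 mGy/h

Distance alone: 241 × (1.83/5.84)² = 241 × 0.09819 = 23.66 mGy/h.
Shield: 9.00/8.30 = 1.084 half-value layers → attenuation 2^(−1.084) = 0.4717.
Combined: 23.66 × 0.4717 = 11.16 mGy/h.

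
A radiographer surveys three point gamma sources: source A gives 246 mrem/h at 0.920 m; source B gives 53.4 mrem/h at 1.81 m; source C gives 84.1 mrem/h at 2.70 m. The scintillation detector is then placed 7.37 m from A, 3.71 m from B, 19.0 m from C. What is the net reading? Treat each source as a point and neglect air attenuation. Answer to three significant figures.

18.2 mrem/h

By superposition, sum each source's inverse-square contribution:
A: 246 × (0.920/7.37)² = 3.833 mrem/h
B: 53.4 × (1.81/3.71)² = 12.71 mrem/h
C: 84.1 × (2.70/19.0)² = 1.698 mrem/h
Total = 3.833 + 12.71 + 1.698 = 18.24 mrem/h.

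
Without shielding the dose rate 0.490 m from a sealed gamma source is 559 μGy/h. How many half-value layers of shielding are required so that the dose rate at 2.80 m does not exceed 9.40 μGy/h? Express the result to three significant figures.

At 2.80 m, distance alone gives (0.490/2.80)² = 0.03063, so 559 × 0.03063 = 17.12 μGy/h.
Further attenuation needed: 17.12/9.40 = 1.821.
n = log₂(1.821) = 0.8647 half-value layers.

0.865 half-value layers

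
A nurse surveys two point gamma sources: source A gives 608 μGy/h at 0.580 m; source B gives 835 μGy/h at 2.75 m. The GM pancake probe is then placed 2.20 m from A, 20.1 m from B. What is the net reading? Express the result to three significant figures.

57.9 μGy/h

By superposition, sum each source's inverse-square contribution:
A: 608 × (0.580/2.20)² = 42.26 μGy/h
B: 835 × (2.75/20.1)² = 15.63 μGy/h
Total = 42.26 + 15.63 = 57.89 μGy/h.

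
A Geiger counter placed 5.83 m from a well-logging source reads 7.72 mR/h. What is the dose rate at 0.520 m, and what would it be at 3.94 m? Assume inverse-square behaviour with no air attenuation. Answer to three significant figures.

970 mR/h; 16.9 mR/h

Since intensity falls as 1/r²,
At 0.520 m: 7.72 × (5.83/0.520)² = 7.72 × 125.7 = 970.4 mR/h
At 3.94 m: (0.520/3.94)² = 0.01742, so 970.4 × 0.01742 = 16.90 mR/h.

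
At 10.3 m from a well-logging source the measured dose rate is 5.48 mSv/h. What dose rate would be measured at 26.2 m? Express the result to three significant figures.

Intensity scales as (d₁/d₂)², so scaling from 10.3 m to 26.2 m:
5.48 × (10.3/26.2)² = 5.48 × 0.1546 = 0.8472 mSv/h.

0.847 mSv/h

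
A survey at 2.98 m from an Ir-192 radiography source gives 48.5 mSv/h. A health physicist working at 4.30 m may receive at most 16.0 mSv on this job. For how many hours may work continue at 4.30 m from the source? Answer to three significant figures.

0.687 h

Using I₁d₁² = I₂d₂², rate at 4.30 m:
(2.98/4.30)² = 0.4803, so 48.5 × 0.4803 = 23.29 mSv/h.
Stay time = 16.0 mSv ÷ 23.29 mSv/h = 0.6870 h.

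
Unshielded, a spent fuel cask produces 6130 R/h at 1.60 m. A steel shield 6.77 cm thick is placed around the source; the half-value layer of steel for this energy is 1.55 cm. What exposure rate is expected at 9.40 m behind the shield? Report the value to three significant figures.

8.60 R/h

Distance alone: (1.60/9.40)² = 0.02897, so 6130 × 0.02897 = 177.6 R/h.
Shield: 6.77/1.55 = 4.368 half-value layers → attenuation 2^(−4.368) = 0.04843.
Combined: 177.6 × 0.04843 = 8.601 R/h.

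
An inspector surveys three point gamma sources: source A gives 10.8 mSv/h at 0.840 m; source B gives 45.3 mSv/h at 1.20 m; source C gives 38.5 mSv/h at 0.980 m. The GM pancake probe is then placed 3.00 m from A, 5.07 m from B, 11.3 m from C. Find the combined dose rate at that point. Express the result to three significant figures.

3.67 mSv/h

Each source contributes Iᵢ·(dᵢ/rᵢ)²; contributions add.
A: 10.8 × (0.840/3.00)² = 0.8467 mSv/h
B: 45.3 × (1.20/5.07)² = 2.538 mSv/h
C: 38.5 × (0.980/11.3)² = 0.2896 mSv/h
Total = 0.8467 + 2.538 + 0.2896 = 3.674 mSv/h.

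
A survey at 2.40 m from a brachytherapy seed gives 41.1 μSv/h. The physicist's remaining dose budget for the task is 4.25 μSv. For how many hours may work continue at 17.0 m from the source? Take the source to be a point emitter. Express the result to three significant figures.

Using I₁d₁² = I₂d₂², rate at 17.0 m:
41.1 × (2.40/17.0)² = 41.1 × 0.01993 = 0.8191 μSv/h.
Stay time = 4.25 μSv ÷ 0.8191 μSv/h = 5.189 h.

5.19 h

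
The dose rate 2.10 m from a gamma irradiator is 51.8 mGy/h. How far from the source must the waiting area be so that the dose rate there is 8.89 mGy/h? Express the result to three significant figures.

By the inverse-square law, d₂ = d₁·√(I₁/I₂).
I₁/I₂ = 51.8/8.89 = 5.827, so d₂ = 2.10 × √5.827 = 5.069 m.

5.07 m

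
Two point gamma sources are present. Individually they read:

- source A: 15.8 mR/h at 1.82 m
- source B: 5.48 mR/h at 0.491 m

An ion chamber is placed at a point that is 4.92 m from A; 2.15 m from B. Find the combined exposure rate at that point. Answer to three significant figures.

2.45 mR/h

By superposition, sum each source's inverse-square contribution:
A: 15.8 × (1.82/4.92)² = 2.162 mR/h
B: 5.48 × (0.491/2.15)² = 0.2858 mR/h
Total = 2.162 + 0.2858 = 2.448 mR/h.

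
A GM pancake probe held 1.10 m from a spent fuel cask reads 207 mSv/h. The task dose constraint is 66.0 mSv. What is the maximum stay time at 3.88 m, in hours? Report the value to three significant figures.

Intensity scales as (d₁/d₂)², so rate at 3.88 m:
207 × (1.10/3.88)² = 207 × 0.08038 = 16.64 mSv/h.
Stay time = 66.0 mSv ÷ 16.64 mSv/h = 3.966 h.

3.97 h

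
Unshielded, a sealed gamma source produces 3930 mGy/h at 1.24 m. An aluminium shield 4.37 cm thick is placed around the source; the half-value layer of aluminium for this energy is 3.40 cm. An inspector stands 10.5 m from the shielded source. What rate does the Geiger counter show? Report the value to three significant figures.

22.5 mGy/h

Distance alone: 3930 × (1.24/10.5)² = 3930 × 0.01395 = 54.82 mGy/h.
Shield: 4.37/3.40 = 1.285 half-value layers → attenuation 2^(−1.285) = 0.4104.
Combined: 54.82 × 0.4104 = 22.50 mGy/h.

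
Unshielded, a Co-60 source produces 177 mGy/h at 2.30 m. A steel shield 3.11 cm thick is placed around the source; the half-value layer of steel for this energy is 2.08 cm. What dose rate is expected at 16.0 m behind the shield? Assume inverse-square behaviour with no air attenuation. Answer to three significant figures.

1.30 mGy/h

Distance alone: 177 × (2.30/16.0)² = 177 × 0.02066 = 3.657 mGy/h.
Shield: 3.11/2.08 = 1.495 half-value layers → attenuation 2^(−1.495) = 0.3548.
Combined: 3.657 × 0.3548 = 1.298 mGy/h.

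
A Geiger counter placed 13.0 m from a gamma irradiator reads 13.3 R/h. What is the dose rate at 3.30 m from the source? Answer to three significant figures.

Applying the 1/r² law, scaling from 13.0 m to 3.30 m:
13.3 × (13.0/3.30)² = 13.3 × 15.52 = 206.4 R/h.

206 R/h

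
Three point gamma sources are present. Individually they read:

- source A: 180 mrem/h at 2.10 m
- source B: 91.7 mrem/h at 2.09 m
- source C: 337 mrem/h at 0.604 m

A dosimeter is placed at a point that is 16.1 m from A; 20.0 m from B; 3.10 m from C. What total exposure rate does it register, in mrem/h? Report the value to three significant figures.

16.9 mrem/h

Each source contributes Iᵢ·(dᵢ/rᵢ)²; contributions add.
A: 180 × (2.10/16.1)² = 3.062 mrem/h
B: 91.7 × (2.09/20.0)² = 1.001 mrem/h
C: 337 × (0.604/3.10)² = 12.79 mrem/h
Total = 3.062 + 1.001 + 12.79 = 16.85 mrem/h.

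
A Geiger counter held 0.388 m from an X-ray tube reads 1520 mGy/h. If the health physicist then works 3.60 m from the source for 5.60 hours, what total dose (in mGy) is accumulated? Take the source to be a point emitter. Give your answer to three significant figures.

Using I₁d₁² = I₂d₂², rate at 3.60 m:
1520 × (0.388/3.60)² = 1520 × 0.01162 = 17.66 mGy/h.
Dose = rate × time = 17.66 mGy/h × 5.600 h = 98.90 mGy.

98.9 mGy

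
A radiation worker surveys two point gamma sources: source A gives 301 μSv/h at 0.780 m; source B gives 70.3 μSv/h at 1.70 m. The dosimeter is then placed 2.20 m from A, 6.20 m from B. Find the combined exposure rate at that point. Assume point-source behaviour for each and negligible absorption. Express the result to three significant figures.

Each source contributes Iᵢ·(dᵢ/rᵢ)²; contributions add.
A: 301 × (0.780/2.20)² = 37.84 μSv/h
B: 70.3 × (1.70/6.20)² = 5.285 μSv/h
Total = 37.84 + 5.285 = 43.12 μSv/h.

43.1 μSv/h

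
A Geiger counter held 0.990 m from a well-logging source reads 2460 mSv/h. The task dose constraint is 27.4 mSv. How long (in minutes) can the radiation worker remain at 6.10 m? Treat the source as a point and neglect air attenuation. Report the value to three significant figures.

25.4 min

Using I₁d₁² = I₂d₂², rate at 6.10 m:
2460 × (0.990/6.10)² = 2460 × 0.02634 = 64.80 mSv/h.
Stay time = 27.4 mSv ÷ 64.80 mSv/h = 0.4228 h = 25.37 min.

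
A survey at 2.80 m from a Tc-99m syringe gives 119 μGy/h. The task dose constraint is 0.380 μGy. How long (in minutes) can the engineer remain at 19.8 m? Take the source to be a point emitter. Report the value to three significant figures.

9.58 min

Applying the 1/r² law, rate at 19.8 m:
119 × (2.80/19.8)² = 119 × 0.02000 = 2.380 μGy/h.
Stay time = 0.380 μGy ÷ 2.380 μGy/h = 0.1597 h = 9.582 min.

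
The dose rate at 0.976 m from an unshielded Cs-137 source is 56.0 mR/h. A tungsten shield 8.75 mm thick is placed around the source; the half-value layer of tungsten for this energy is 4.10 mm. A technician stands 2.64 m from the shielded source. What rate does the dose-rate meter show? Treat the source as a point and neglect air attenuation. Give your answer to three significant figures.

Distance alone: 56.0 × (0.976/2.64)² = 56.0 × 0.1367 = 7.655 mR/h.
Shield: 8.75/4.10 = 2.134 half-value layers → attenuation 2^(−2.134) = 0.2278.
Combined: 7.655 × 0.2278 = 1.744 mR/h.

1.74 mR/h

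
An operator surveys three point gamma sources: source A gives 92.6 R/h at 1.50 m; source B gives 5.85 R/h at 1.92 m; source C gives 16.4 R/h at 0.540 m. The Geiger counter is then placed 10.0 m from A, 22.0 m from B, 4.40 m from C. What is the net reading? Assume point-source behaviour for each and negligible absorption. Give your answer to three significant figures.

By superposition, sum each source's inverse-square contribution:
A: 92.6 × (1.50/10.0)² = 2.083 R/h
B: 5.85 × (1.92/22.0)² = 0.04456 R/h
C: 16.4 × (0.540/4.40)² = 0.2470 R/h
Total = 2.083 + 0.04456 + 0.2470 = 2.375 R/h.

2.38 R/h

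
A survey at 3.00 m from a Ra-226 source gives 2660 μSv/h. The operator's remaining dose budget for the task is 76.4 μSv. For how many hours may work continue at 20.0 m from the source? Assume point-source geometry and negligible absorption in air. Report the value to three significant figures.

Applying the 1/r² law, rate at 20.0 m:
(3.00/20.0)² = 0.02250, so 2660 × 0.02250 = 59.85 μSv/h.
Stay time = 76.4 μSv ÷ 59.85 μSv/h = 1.277 h.

1.28 h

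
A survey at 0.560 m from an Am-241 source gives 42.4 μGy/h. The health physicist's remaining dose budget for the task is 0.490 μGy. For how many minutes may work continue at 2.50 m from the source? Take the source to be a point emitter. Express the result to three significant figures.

13.8 min

Intensity scales as (d₁/d₂)², so rate at 2.50 m:
(0.560/2.50)² = 0.05018, so 42.4 × 0.05018 = 2.128 μGy/h.
Stay time = 0.490 μGy ÷ 2.128 μGy/h = 0.2303 h = 13.82 min.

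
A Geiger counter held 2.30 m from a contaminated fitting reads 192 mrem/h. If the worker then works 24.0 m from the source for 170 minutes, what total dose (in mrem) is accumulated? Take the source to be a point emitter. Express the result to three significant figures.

Since intensity falls as 1/r², rate at 24.0 m:
192 × (2.30/24.0)² = 192 × 0.009184 = 1.763 mrem/h.
Dose = rate × time = 1.763 mrem/h × 2.833 h = 4.995 mrem.

5.00 mrem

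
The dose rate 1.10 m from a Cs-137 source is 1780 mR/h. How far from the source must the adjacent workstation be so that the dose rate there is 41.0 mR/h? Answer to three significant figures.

7.25 m

Using I₁d₁² = I₂d₂², d₂ = d₁·√(I₁/I₂).
I₁/I₂ = 1780/41.0 = 43.41, so d₂ = 1.10 × √43.41 = 7.247 m.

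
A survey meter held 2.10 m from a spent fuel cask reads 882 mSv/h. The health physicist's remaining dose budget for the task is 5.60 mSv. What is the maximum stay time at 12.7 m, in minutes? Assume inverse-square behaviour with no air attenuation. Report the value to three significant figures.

13.9 min

By the inverse-square law, rate at 12.7 m:
(2.10/12.7)² = 0.02734, so 882 × 0.02734 = 24.11 mSv/h.
Stay time = 5.60 mSv ÷ 24.11 mSv/h = 0.2323 h = 13.94 min.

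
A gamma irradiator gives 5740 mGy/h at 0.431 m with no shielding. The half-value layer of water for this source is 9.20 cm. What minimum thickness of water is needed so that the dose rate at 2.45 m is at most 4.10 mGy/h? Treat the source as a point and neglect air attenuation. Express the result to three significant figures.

50.0 cm

At 2.45 m, distance alone gives 5740 × (0.431/2.45)² = 5740 × 0.03095 = 177.7 mGy/h.
Further attenuation needed: 177.7/4.10 = 43.34.
n = log₂(43.34) = 5.438 half-value layers.
Thickness = 5.438 × 9.20 cm = 50.03 cm.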